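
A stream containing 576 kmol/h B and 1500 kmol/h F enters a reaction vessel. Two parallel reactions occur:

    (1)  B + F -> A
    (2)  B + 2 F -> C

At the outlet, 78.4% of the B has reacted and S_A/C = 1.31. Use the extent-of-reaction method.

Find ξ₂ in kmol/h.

Conversion of B: B consumed = 0.784 × 576 = 451.6 kmol/h = 1ξ₁ + 1ξ₂.
Selectivity: 1ξ₁ / (1ξ₂) = 1.31 → ξ₁ = 1.31 ξ₂.
Substitute: (1·1.31 + 1) ξ₂ = 451.6 → ξ₂ = 195.5 kmol/h, ξ₁ = 256.1 kmol/h.
Outlet amounts (n = n₀ + Σ ν·ξ):
  B: 576 − 1(256.1) − 1(195.5) = 124.4
  F: 1500 − 1(256.1) − 2(195.5) = 852.9
  A: 0 + 1(256.1) = 256.1
  C: 0 + 1(195.5) = 195.5

ξ₂ = 195 kmol/h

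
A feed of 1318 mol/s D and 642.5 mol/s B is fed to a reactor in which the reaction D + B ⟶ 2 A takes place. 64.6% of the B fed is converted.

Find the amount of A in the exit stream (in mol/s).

B reacted = 0.646 × 642.5 = 415.1 mol/s; ν_B = −1, so ξ = 415.1/1 = 415.1 mol/s.
Outlet amounts (n = n₀ + ν ξ):
  D: 1318 − 1(415.1) = 902.9
  B: 642.5 − 1(415.1) = 227.4
  A: 0 + 2(415.1) = 830.1

830 mol/s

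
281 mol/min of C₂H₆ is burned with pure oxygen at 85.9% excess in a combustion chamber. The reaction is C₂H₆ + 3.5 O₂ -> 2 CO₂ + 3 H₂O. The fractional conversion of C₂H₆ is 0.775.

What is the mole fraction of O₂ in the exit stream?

Stoichiometric O₂ = 3.5 × 281 = 983.5 mol/min; O₂ fed = 983.5 × 1.859 = 1828 mol/min.
Fuel reacted = 0.775 × 281 → ξ = 217.8 mol/min.
Outlet (n = n₀ + ν ξ):
  C₂H₆: 281 − 1(217.8) = 63.22
  O₂: 1828 − 3.5(217.8) = 1066
  CO₂: 0 + 2(217.8) = 435.6
  H₂O: 0 + 3(217.8) = 653.3
Total out = 2218 mol/min; y_O₂ = 1066 / 2218 = 0.4806.

0.481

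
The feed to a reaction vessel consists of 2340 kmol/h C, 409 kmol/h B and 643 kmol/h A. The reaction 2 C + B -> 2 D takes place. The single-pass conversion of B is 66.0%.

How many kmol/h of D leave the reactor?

540 kmol/h

B reacted = 0.66 × 409 = 269.9 kmol/h; ν_B = −1, so ξ = 269.9/1 = 269.9 kmol/h.
Outlet amounts (n = n₀ + ν ξ):
  C: 2340 − 2(269.9) = 1800
  B: 409 − 1(269.9) = 139.1
  D: 0 + 2(269.9) = 539.9
  A: 643 (inert)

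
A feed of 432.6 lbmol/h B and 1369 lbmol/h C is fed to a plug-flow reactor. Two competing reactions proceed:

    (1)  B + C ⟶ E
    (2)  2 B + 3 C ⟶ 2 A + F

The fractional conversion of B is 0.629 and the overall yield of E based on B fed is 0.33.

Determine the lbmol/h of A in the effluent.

Yield of E: 1ξ₁ / 432.6 = 0.33 → ξ₁ = 142.8 lbmol/h.
Conversion of B: 1ξ₁ + 2ξ₂ = 0.629 × 432.6 = 272.1 → ξ₂ = 64.67 lbmol/h.
Outlet amounts (n = n₀ + Σ ν·ξ):
  B: 432.6 − 1(142.8) − 2(64.67) = 160.5
  C: 1369 − 1(142.8) − 3(64.67) = 1032
  E: 0 + 1(142.8) = 142.8
  A: 0 + 2(64.67) = 129.3
  F: 0 + 1(64.67) = 64.67

129 lbmol/h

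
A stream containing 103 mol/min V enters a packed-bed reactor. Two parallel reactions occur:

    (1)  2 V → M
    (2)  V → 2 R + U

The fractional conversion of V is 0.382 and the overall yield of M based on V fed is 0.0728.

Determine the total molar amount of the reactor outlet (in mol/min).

144 mol/min

Yield of M: 1ξ₁ / 103 = 0.0728 → ξ₁ = 7.498 mol/min.
Conversion of V: 2ξ₁ + 1ξ₂ = 0.382 × 103 = 39.35 → ξ₂ = 24.35 mol/min.
Outlet amounts (n = n₀ + Σ ν·ξ):
  V: 103 − 2(7.498) − 1(24.35) = 63.65
  M: 0 + 1(7.498) = 7.498
  R: 0 + 2(24.35) = 48.7
  U: 0 + 1(24.35) = 24.35
Total out = 63.65 + 7.498 + 48.7 + 24.35 = 144.2 mol/min.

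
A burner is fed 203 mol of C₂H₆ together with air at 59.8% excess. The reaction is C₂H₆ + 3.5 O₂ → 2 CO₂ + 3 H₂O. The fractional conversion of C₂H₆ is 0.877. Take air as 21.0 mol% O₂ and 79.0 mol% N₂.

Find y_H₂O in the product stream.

0.0937

Stoichiometric O₂ = 3.5 × 203 = 710.5 mol; O₂ fed = 710.5 × 1.598 = 1135 mol.
N₂ fed = 1135 × 79/21 = 4271 mol.
Fuel reacted = 0.877 × 203 → ξ = 178 mol.
Outlet (n = n₀ + ν ξ):
  C₂H₆: 203 − 1(178) = 24.97
  O₂: 1135 − 3.5(178) = 512.3
  N₂: 4271 (inert)
  CO₂: 0 + 2(178) = 356.1
  H₂O: 0 + 3(178) = 534.1
Total out = 5699 mol; y_H₂O = 534.1 / 5699 = 0.09372.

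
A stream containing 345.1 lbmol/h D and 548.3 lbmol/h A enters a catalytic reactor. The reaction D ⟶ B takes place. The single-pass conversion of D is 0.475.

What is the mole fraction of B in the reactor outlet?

0.183

D reacted = 0.475 × 345.1 = 163.9 lbmol/h; ν_D = −1, so ξ = 163.9/1 = 163.9 lbmol/h.
Outlet amounts (n = n₀ + ν ξ):
  D: 345.1 − 1(163.9) = 181.2
  B: 0 + 1(163.9) = 163.9
  A: 548.3 (inert)
Total out = 893.4 lbmol/h; y_B = 163.9 / 893.4 = 0.1835.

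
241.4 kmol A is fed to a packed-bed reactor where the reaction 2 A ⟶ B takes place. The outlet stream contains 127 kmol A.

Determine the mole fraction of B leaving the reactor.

0.311

For A: n = n₀ − 2ξ → 127 = 241.4 − 2ξ, giving ξ = 57.2 kmol.
Outlet amounts (n = n₀ + ν ξ):
  A: 241.4 − 2(57.2) = 127
  B: 0 + 1(57.2) = 57.2
Total out = 184.2 kmol; y_B = 57.2 / 184.2 = 0.3105.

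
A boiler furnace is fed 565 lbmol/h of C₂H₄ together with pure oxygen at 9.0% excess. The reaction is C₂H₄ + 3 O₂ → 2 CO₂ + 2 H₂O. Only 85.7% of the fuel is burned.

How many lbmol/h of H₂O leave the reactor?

Stoichiometric O₂ = 3 × 565 = 1695 lbmol/h; O₂ fed = 1695 × 1.090 = 1848 lbmol/h.
Fuel reacted = 0.857 × 565 → ξ = 484.2 lbmol/h.
Outlet (n = n₀ + ν ξ):
  C₂H₄: 565 − 1(484.2) = 80.8
  O₂: 1848 − 3(484.2) = 394.9
  CO₂: 0 + 2(484.2) = 968.4
  H₂O: 0 + 2(484.2) = 968.4

968 lbmol/h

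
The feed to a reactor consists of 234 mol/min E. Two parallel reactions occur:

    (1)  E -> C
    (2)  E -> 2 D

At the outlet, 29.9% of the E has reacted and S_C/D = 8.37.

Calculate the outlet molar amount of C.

66 mol/min

Conversion of E: E consumed = 0.299 × 234 = 69.97 mol/min = 1ξ₁ + 1ξ₂.
Selectivity: 1ξ₁ / (2ξ₂) = 8.37 → ξ₁ = 16.74 ξ₂.
Substitute: (1·16.74 + 1) ξ₂ = 69.97 → ξ₂ = 3.944 mol/min, ξ₁ = 66.02 mol/min.
Outlet amounts (n = n₀ + Σ ν·ξ):
  E: 234 − 1(66.02) − 1(3.944) = 164
  C: 0 + 1(66.02) = 66.02
  D: 0 + 2(3.944) = 7.888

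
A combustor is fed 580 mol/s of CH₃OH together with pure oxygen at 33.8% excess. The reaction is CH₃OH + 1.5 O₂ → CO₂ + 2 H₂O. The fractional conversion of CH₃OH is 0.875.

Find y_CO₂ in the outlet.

0.254

Stoichiometric O₂ = 1.5 × 580 = 870 mol/s; O₂ fed = 870 × 1.338 = 1164 mol/s.
Fuel reacted = 0.875 × 580 → ξ = 507.5 mol/s.
Outlet (n = n₀ + ν ξ):
  CH₃OH: 580 − 1(507.5) = 72.5
  O₂: 1164 − 1.5(507.5) = 402.8
  CO₂: 0 + 1(507.5) = 507.5
  H₂O: 0 + 2(507.5) = 1015
Total out = 1998 mol/s; y_CO₂ = 507.5 / 1998 = 0.254.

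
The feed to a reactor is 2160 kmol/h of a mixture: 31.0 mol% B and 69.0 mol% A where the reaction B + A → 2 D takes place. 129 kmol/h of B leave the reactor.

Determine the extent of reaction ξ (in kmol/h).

ξ = 541 kmol/h

For B: n = n₀ − 1ξ → 129 = 669.6 − 1ξ, giving ξ = 540.6 kmol/h.
Outlet amounts (n = n₀ + ν ξ):
  B: 669.6 − 1(540.6) = 129
  A: 1490 − 1(540.6) = 949.8
  D: 0 + 2(540.6) = 1081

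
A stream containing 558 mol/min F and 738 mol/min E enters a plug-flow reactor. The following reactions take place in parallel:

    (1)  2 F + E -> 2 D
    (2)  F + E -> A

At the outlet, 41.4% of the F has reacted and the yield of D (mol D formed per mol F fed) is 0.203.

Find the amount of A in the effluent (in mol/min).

118 mol/min

Yield of D: 2ξ₁ / 558 = 0.203 → ξ₁ = 56.64 mol/min.
Conversion of F: 2ξ₁ + 1ξ₂ = 0.414 × 558 = 231 → ξ₂ = 117.7 mol/min.
Outlet amounts (n = n₀ + Σ ν·ξ):
  F: 558 − 2(56.64) − 1(117.7) = 327
  E: 738 − 1(56.64) − 1(117.7) = 563.6
  D: 0 + 2(56.64) = 113.3
  A: 0 + 1(117.7) = 117.7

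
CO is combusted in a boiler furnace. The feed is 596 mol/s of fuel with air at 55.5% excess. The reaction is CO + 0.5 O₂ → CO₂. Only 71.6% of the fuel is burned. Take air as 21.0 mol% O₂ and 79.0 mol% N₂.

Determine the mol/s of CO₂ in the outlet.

427 mol/s

Stoichiometric O₂ = 0.5 × 596 = 298 mol/s; O₂ fed = 298 × 1.555 = 463.4 mol/s.
N₂ fed = 463.4 × 79/21 = 1743 mol/s.
Fuel reacted = 0.716 × 596 → ξ = 426.7 mol/s.
Outlet (n = n₀ + ν ξ):
  CO: 596 − 1(426.7) = 169.3
  O₂: 463.4 − 0.5(426.7) = 250
  N₂: 1743 (inert)
  CO₂: 0 + 1(426.7) = 426.7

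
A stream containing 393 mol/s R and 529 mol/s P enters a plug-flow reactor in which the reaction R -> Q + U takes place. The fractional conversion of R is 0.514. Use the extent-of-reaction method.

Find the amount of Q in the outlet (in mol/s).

202 mol/s

R reacted = 0.514 × 393 = 202 mol/s; ν_R = −1, so ξ = 202/1 = 202 mol/s.
Outlet amounts (n = n₀ + ν ξ):
  R: 393 − 1(202) = 191
  Q: 0 + 1(202) = 202
  U: 0 + 1(202) = 202
  P: 529 (inert)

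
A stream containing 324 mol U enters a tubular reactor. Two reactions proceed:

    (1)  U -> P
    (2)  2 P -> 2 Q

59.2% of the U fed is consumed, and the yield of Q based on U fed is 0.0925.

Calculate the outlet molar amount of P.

162 mol

Conversion of U: U consumed = 1ξ₁ = 0.592 × 324 → ξ₁ = 191.8 mol.
Yield of Q: 2ξ₂ / 324 = 0.0925 → ξ₂ = 14.98 mol.
Outlet amounts (n = n₀ + Σ ν·ξ):
  U: 324 − 1(191.8) = 132.2
  P: 0 + 1(191.8) − 2(14.98) = 161.8
  Q: 0 + 2(14.98) = 29.97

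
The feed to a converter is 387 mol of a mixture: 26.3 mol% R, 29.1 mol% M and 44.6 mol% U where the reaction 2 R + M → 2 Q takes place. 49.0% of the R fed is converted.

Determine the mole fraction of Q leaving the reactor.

0.138

R reacted = 0.49 × 101.8 = 49.87 mol; ν_R = −2, so ξ = 49.87/2 = 24.94 mol.
Outlet amounts (n = n₀ + ν ξ):
  R: 101.8 − 2(24.94) = 51.91
  M: 112.6 − 1(24.94) = 87.68
  Q: 0 + 2(24.94) = 49.87
  U: 172.6 (inert)
Total out = 362.1 mol; y_Q = 49.87 / 362.1 = 0.1377.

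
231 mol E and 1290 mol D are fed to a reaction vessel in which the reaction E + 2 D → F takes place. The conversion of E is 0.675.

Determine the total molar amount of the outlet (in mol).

E reacted = 0.675 × 231 = 155.9 mol; ν_E = −1, so ξ = 155.9/1 = 155.9 mol.
Outlet amounts (n = n₀ + ν ξ):
  E: 231 − 1(155.9) = 75.07
  D: 1290 − 2(155.9) = 978.1
  F: 0 + 1(155.9) = 155.9
Total out = 75.07 + 978.1 + 155.9 = 1209 mol.

1210 mol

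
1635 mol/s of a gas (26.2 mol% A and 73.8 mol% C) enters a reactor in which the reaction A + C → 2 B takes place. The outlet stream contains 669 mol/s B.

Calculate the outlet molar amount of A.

For B: n = n₀ + 2ξ → 669 = 0 + 2ξ, giving ξ = 334.5 mol/s.
Outlet amounts (n = n₀ + ν ξ):
  A: 428.4 − 1(334.5) = 93.87
  C: 1207 − 1(334.5) = 872.1
  B: 0 + 2(334.5) = 669

93.9 mol/s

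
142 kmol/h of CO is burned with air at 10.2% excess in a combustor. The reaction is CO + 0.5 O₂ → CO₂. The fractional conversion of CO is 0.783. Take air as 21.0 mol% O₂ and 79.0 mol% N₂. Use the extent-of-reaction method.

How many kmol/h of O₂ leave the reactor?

Stoichiometric O₂ = 0.5 × 142 = 71 kmol/h; O₂ fed = 71 × 1.102 = 78.24 kmol/h.
N₂ fed = 78.24 × 79/21 = 294.3 kmol/h.
Fuel reacted = 0.783 × 142 → ξ = 111.2 kmol/h.
Outlet (n = n₀ + ν ξ):
  CO: 142 − 1(111.2) = 30.81
  O₂: 78.24 − 0.5(111.2) = 22.65
  N₂: 294.3 (inert)
  CO₂: 0 + 1(111.2) = 111.2

22.6 kmol/h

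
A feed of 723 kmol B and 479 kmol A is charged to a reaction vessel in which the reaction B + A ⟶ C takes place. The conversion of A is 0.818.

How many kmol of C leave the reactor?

A reacted = 0.818 × 479 = 391.8 kmol; ν_A = −1, so ξ = 391.8/1 = 391.8 kmol.
Outlet amounts (n = n₀ + ν ξ):
  B: 723 − 1(391.8) = 331.2
  A: 479 − 1(391.8) = 87.18
  C: 0 + 1(391.8) = 391.8

392 kmol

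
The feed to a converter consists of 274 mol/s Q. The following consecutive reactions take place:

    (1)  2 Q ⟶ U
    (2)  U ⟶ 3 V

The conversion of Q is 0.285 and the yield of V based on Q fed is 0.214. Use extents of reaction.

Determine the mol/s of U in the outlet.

Conversion of Q: Q consumed = 2ξ₁ = 0.285 × 274 → ξ₁ = 39.04 mol/s.
Yield of V: 3ξ₂ / 274 = 0.214 → ξ₂ = 19.55 mol/s.
Outlet amounts (n = n₀ + Σ ν·ξ):
  Q: 274 − 2(39.04) = 195.9
  U: 0 + 1(39.04) − 1(19.55) = 19.5
  V: 0 + 3(19.55) = 58.64

19.5 mol/s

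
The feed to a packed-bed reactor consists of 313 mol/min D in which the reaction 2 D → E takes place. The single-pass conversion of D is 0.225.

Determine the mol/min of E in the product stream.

D reacted = 0.225 × 313 = 70.42 mol/min; ν_D = −2, so ξ = 70.42/2 = 35.21 mol/min.
Outlet amounts (n = n₀ + ν ξ):
  D: 313 − 2(35.21) = 242.6
  E: 0 + 1(35.21) = 35.21

35.2 mol/min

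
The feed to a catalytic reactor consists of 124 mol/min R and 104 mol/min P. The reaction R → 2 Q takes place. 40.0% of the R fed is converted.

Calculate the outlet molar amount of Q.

99.2 mol/min

R reacted = 0.4 × 124 = 49.6 mol/min; ν_R = −1, so ξ = 49.6/1 = 49.6 mol/min.
Outlet amounts (n = n₀ + ν ξ):
  R: 124 − 1(49.6) = 74.4
  Q: 0 + 2(49.6) = 99.2
  P: 104 (inert)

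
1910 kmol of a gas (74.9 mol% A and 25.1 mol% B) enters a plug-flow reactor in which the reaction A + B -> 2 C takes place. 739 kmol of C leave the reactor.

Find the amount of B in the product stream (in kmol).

110 kmol

For C: n = n₀ + 2ξ → 739 = 0 + 2ξ, giving ξ = 369.5 kmol.
Outlet amounts (n = n₀ + ν ξ):
  A: 1431 − 1(369.5) = 1061
  B: 479.4 − 1(369.5) = 109.9
  C: 0 + 2(369.5) = 739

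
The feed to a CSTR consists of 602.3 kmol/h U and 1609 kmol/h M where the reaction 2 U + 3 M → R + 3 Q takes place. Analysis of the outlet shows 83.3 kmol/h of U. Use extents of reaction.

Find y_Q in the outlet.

For U: n = n₀ − 2ξ → 83.3 = 602.3 − 2ξ, giving ξ = 259.5 kmol/h.
Outlet amounts (n = n₀ + ν ξ):
  U: 602.3 − 2(259.5) = 83.3
  M: 1609 − 3(259.5) = 830.5
  R: 0 + 1(259.5) = 259.5
  Q: 0 + 3(259.5) = 778.5
Total out = 1952 kmol/h; y_Q = 778.5 / 1952 = 0.3989.

0.399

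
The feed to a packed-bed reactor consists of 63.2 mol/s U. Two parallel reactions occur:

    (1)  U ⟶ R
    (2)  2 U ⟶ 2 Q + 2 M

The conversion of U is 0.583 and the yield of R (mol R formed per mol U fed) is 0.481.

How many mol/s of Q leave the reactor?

6.45 mol/s

Yield of R: 1ξ₁ / 63.2 = 0.481 → ξ₁ = 30.4 mol/s.
Conversion of U: 1ξ₁ + 2ξ₂ = 0.583 × 63.2 = 36.85 → ξ₂ = 3.223 mol/s.
Outlet amounts (n = n₀ + Σ ν·ξ):
  U: 63.2 − 1(30.4) − 2(3.223) = 26.35
  R: 0 + 1(30.4) = 30.4
  Q: 0 + 2(3.223) = 6.446
  M: 0 + 2(3.223) = 6.446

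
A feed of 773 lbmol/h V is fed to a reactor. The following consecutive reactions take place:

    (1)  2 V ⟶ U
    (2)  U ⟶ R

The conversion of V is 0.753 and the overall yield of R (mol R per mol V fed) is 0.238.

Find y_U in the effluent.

0.222

Conversion of V: V consumed = 2ξ₁ = 0.753 × 773 → ξ₁ = 291 lbmol/h.
Yield of R: 1ξ₂ / 773 = 0.238 → ξ₂ = 184 lbmol/h.
Outlet amounts (n = n₀ + Σ ν·ξ):
  V: 773 − 2(291) = 190.9
  U: 0 + 1(291) − 1(184) = 107.1
  R: 0 + 1(184) = 184
Total out = 482 lbmol/h; y_U = 107.1 / 482 = 0.2221.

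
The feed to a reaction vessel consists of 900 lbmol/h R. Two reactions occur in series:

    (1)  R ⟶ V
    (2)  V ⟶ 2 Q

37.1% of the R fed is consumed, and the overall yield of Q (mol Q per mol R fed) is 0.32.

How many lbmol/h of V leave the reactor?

Conversion of R: R consumed = 1ξ₁ = 0.371 × 900 → ξ₁ = 333.9 lbmol/h.
Yield of Q: 2ξ₂ / 900 = 0.32 → ξ₂ = 144 lbmol/h.
Outlet amounts (n = n₀ + Σ ν·ξ):
  R: 900 − 1(333.9) = 566.1
  V: 0 + 1(333.9) − 1(144) = 189.9
  Q: 0 + 2(144) = 288

190 lbmol/h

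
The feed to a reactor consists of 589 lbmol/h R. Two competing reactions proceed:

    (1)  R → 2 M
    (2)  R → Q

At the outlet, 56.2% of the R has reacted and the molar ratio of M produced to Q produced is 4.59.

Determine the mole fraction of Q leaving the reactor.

Conversion of R: R consumed = 0.562 × 589 = 331 lbmol/h = 1ξ₁ + 1ξ₂.
Selectivity: 2ξ₁ / (1ξ₂) = 4.59 → ξ₁ = 2.295 ξ₂.
Substitute: (1·2.295 + 1) ξ₂ = 331 → ξ₂ = 100.5 lbmol/h, ξ₁ = 230.6 lbmol/h.
Outlet amounts (n = n₀ + Σ ν·ξ):
  R: 589 − 1(230.6) − 1(100.5) = 258
  M: 0 + 2(230.6) = 461.1
  Q: 0 + 1(100.5) = 100.5
Total out = 819.6 lbmol/h; y_Q = 100.5 / 819.6 = 0.1226.

0.123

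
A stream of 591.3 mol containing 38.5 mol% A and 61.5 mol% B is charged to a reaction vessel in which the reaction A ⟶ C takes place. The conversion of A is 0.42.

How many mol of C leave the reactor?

95.6 mol

A reacted = 0.42 × 227.7 = 95.61 mol; ν_A = −1, so ξ = 95.61/1 = 95.61 mol.
Outlet amounts (n = n₀ + ν ξ):
  A: 227.7 − 1(95.61) = 132
  C: 0 + 1(95.61) = 95.61
  B: 363.6 (inert)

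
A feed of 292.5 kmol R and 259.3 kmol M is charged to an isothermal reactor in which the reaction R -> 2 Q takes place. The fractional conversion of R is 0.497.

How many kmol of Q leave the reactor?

R reacted = 0.497 × 292.5 = 145.4 kmol; ν_R = −1, so ξ = 145.4/1 = 145.4 kmol.
Outlet amounts (n = n₀ + ν ξ):
  R: 292.5 − 1(145.4) = 147.1
  Q: 0 + 2(145.4) = 290.7
  M: 259.3 (inert)

291 kmol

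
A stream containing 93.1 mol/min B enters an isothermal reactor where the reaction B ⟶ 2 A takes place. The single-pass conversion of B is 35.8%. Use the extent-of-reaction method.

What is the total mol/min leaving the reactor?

B reacted = 0.358 × 93.1 = 33.33 mol/min; ν_B = −1, so ξ = 33.33/1 = 33.33 mol/min.
Outlet amounts (n = n₀ + ν ξ):
  B: 93.1 − 1(33.33) = 59.77
  A: 0 + 2(33.33) = 66.66
Total out = 59.77 + 66.66 = 126.4 mol/min.

126 mol/min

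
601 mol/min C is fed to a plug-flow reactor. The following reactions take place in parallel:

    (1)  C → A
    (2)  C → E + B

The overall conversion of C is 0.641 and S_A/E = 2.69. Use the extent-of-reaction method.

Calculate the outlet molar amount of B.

104 mol/min

Conversion of C: C consumed = 0.641 × 601 = 385.2 mol/min = 1ξ₁ + 1ξ₂.
Selectivity: 1ξ₁ / (1ξ₂) = 2.69 → ξ₁ = 2.69 ξ₂.
Substitute: (1·2.69 + 1) ξ₂ = 385.2 → ξ₂ = 104.4 mol/min, ξ₁ = 280.8 mol/min.
Outlet amounts (n = n₀ + Σ ν·ξ):
  C: 601 − 1(280.8) − 1(104.4) = 215.8
  A: 0 + 1(280.8) = 280.8
  E: 0 + 1(104.4) = 104.4
  B: 0 + 1(104.4) = 104.4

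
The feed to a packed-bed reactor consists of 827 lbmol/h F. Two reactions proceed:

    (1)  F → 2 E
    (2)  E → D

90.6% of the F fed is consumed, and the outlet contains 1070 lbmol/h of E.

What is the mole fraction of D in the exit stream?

0.272

Conversion of F: F consumed = 1ξ₁ = 0.906 × 827 → ξ₁ = 749.3 lbmol/h.
E balance: n_E = 0 + 2ξ₁ − 1ξ₂ = 1070 → ξ₂ = (2·749.3 − 1070)/1 = 428.5 lbmol/h.
Outlet amounts (n = n₀ + Σ ν·ξ):
  F: 827 − 1(749.3) = 77.74
  E: 0 + 2(749.3) − 1(428.5) = 1070
  D: 0 + 1(428.5) = 428.5
Total out = 1576 lbmol/h; y_D = 428.5 / 1576 = 0.2719.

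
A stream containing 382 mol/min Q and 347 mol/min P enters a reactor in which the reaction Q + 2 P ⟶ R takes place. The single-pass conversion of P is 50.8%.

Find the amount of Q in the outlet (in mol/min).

P reacted = 0.508 × 347 = 176.3 mol/min; ν_P = −2, so ξ = 176.3/2 = 88.14 mol/min.
Outlet amounts (n = n₀ + ν ξ):
  Q: 382 − 1(88.14) = 293.9
  P: 347 − 2(88.14) = 170.7
  R: 0 + 1(88.14) = 88.14

294 mol/min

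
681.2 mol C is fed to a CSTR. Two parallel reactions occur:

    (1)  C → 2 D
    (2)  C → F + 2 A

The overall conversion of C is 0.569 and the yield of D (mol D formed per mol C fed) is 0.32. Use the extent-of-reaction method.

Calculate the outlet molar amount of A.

557 mol

Yield of D: 2ξ₁ / 681.2 = 0.32 → ξ₁ = 109 mol.
Conversion of C: 1ξ₁ + 1ξ₂ = 0.569 × 681.2 = 387.6 → ξ₂ = 278.6 mol.
Outlet amounts (n = n₀ + Σ ν·ξ):
  C: 681.2 − 1(109) − 1(278.6) = 293.6
  D: 0 + 2(109) = 218
  F: 0 + 1(278.6) = 278.6
  A: 0 + 2(278.6) = 557.2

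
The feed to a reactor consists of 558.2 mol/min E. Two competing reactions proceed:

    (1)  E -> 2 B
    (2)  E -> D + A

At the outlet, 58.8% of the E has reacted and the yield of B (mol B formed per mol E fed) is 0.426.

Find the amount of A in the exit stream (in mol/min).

209 mol/min

Yield of B: 2ξ₁ / 558.2 = 0.426 → ξ₁ = 118.9 mol/min.
Conversion of E: 1ξ₁ + 1ξ₂ = 0.588 × 558.2 = 328.2 → ξ₂ = 209.3 mol/min.
Outlet amounts (n = n₀ + Σ ν·ξ):
  E: 558.2 − 1(118.9) − 1(209.3) = 230
  B: 0 + 2(118.9) = 237.8
  D: 0 + 1(209.3) = 209.3
  A: 0 + 1(209.3) = 209.3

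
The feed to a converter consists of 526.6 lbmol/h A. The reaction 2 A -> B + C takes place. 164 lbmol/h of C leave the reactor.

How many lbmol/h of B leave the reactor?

164 lbmol/h

For C: n = n₀ + 1ξ → 164 = 0 + 1ξ, giving ξ = 164 lbmol/h.
Outlet amounts (n = n₀ + ν ξ):
  A: 526.6 − 2(164) = 198.6
  B: 0 + 1(164) = 164
  C: 0 + 1(164) = 164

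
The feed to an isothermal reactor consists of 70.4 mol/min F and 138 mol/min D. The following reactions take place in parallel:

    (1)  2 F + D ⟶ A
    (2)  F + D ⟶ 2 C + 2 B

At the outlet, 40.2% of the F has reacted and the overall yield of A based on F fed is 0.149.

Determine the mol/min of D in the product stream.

Yield of A: 1ξ₁ / 70.4 = 0.149 → ξ₁ = 10.49 mol/min.
Conversion of F: 2ξ₁ + 1ξ₂ = 0.402 × 70.4 = 28.3 → ξ₂ = 7.322 mol/min.
Outlet amounts (n = n₀ + Σ ν·ξ):
  F: 70.4 − 2(10.49) − 1(7.322) = 42.1
  D: 138 − 1(10.49) − 1(7.322) = 120.2
  A: 0 + 1(10.49) = 10.49
  C: 0 + 2(7.322) = 14.64
  B: 0 + 2(7.322) = 14.64

120 mol/min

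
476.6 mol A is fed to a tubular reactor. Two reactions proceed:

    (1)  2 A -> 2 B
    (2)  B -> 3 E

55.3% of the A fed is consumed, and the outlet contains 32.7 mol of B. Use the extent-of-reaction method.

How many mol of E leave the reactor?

Conversion of A: A consumed = 2ξ₁ = 0.553 × 476.6 → ξ₁ = 131.8 mol.
B balance: n_B = 0 + 2ξ₁ − 1ξ₂ = 32.7 → ξ₂ = (2·131.8 − 32.7)/1 = 230.9 mol.
Outlet amounts (n = n₀ + Σ ν·ξ):
  A: 476.6 − 2(131.8) = 213
  B: 0 + 2(131.8) − 1(230.9) = 32.7
  E: 0 + 3(230.9) = 692.6

693 mol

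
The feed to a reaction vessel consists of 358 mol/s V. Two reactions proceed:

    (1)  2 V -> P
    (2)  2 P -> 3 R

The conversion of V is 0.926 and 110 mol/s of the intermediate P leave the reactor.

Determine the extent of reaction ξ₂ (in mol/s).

Conversion of V: V consumed = 2ξ₁ = 0.926 × 358 → ξ₁ = 165.8 mol/s.
P balance: n_P = 0 + 1ξ₁ − 2ξ₂ = 110 → ξ₂ = (1·165.8 − 110)/2 = 27.88 mol/s.
Outlet amounts (n = n₀ + Σ ν·ξ):
  V: 358 − 2(165.8) = 26.49
  P: 0 + 1(165.8) − 2(27.88) = 110
  R: 0 + 3(27.88) = 83.63

ξ₂ = 27.9 mol/s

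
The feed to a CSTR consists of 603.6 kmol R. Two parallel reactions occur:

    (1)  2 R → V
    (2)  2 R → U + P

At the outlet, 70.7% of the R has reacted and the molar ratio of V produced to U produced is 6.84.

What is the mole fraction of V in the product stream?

Conversion of R: R consumed = 0.707 × 603.6 = 426.7 kmol = 2ξ₁ + 2ξ₂.
Selectivity: 1ξ₁ / (1ξ₂) = 6.84 → ξ₁ = 6.84 ξ₂.
Substitute: (2·6.84 + 2) ξ₂ = 426.7 → ξ₂ = 27.22 kmol, ξ₁ = 186.2 kmol.
Outlet amounts (n = n₀ + Σ ν·ξ):
  R: 603.6 − 2(186.2) − 2(27.22) = 176.9
  V: 0 + 1(186.2) = 186.2
  U: 0 + 1(27.22) = 27.22
  P: 0 + 1(27.22) = 27.22
Total out = 417.4 kmol; y_V = 186.2 / 417.4 = 0.4459.

0.446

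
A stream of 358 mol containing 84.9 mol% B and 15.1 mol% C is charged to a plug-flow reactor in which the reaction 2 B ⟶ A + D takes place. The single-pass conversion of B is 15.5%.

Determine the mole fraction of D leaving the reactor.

B reacted = 0.155 × 303.9 = 47.11 mol; ν_B = −2, so ξ = 47.11/2 = 23.56 mol.
Outlet amounts (n = n₀ + ν ξ):
  B: 303.9 − 2(23.56) = 256.8
  A: 0 + 1(23.56) = 23.56
  D: 0 + 1(23.56) = 23.56
  C: 54.06 (inert)
Total out = 358 mol; y_D = 23.56 / 358 = 0.0658.

0.0658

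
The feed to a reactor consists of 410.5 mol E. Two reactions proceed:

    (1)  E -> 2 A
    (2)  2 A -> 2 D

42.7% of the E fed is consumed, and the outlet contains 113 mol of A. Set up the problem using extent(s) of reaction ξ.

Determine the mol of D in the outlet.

Conversion of E: E consumed = 1ξ₁ = 0.427 × 410.5 → ξ₁ = 175.3 mol.
A balance: n_A = 0 + 2ξ₁ − 2ξ₂ = 113 → ξ₂ = (2·175.3 − 113)/2 = 118.8 mol.
Outlet amounts (n = n₀ + Σ ν·ξ):
  E: 410.5 − 1(175.3) = 235.2
  A: 0 + 2(175.3) − 2(118.8) = 113
  D: 0 + 2(118.8) = 237.6

238 mol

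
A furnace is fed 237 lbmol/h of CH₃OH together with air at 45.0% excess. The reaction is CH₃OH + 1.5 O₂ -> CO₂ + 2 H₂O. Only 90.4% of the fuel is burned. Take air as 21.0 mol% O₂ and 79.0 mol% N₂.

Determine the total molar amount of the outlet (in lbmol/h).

2800 lbmol/h

Stoichiometric O₂ = 1.5 × 237 = 355.5 lbmol/h; O₂ fed = 355.5 × 1.450 = 515.5 lbmol/h.
N₂ fed = 515.5 × 79/21 = 1939 lbmol/h.
Fuel reacted = 0.904 × 237 → ξ = 214.2 lbmol/h.
Outlet (n = n₀ + ν ξ):
  CH₃OH: 237 − 1(214.2) = 22.75
  O₂: 515.5 − 1.5(214.2) = 194.1
  N₂: 1939 (inert)
  CO₂: 0 + 1(214.2) = 214.2
  H₂O: 0 + 2(214.2) = 428.5
Total out = 22.75 + 194.1 + 1939 + 214.2 + 428.5 = 2799 lbmol/h.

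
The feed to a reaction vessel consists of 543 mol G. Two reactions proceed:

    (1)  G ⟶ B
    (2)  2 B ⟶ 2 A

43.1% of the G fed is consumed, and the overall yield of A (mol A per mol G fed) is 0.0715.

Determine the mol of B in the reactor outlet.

Conversion of G: G consumed = 1ξ₁ = 0.431 × 543 → ξ₁ = 234 mol.
Yield of A: 2ξ₂ / 543 = 0.0715 → ξ₂ = 19.41 mol.
Outlet amounts (n = n₀ + Σ ν·ξ):
  G: 543 − 1(234) = 309
  B: 0 + 1(234) − 2(19.41) = 195.2
  A: 0 + 2(19.41) = 38.82

195 mol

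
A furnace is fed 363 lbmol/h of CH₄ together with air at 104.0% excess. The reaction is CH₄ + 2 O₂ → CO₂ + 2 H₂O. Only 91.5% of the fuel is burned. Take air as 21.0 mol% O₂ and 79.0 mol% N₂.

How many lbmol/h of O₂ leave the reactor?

Stoichiometric O₂ = 2 × 363 = 726 lbmol/h; O₂ fed = 726 × 2.040 = 1481 lbmol/h.
N₂ fed = 1481 × 79/21 = 5572 lbmol/h.
Fuel reacted = 0.915 × 363 → ξ = 332.1 lbmol/h.
Outlet (n = n₀ + ν ξ):
  CH₄: 363 − 1(332.1) = 30.85
  O₂: 1481 − 2(332.1) = 816.7
  N₂: 5572 (inert)
  CO₂: 0 + 1(332.1) = 332.1
  H₂O: 0 + 2(332.1) = 664.3

817 lbmol/h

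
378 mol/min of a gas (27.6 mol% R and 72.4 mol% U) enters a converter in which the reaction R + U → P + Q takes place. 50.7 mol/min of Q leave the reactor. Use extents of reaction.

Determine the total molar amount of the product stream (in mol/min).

For Q: n = n₀ + 1ξ → 50.7 = 0 + 1ξ, giving ξ = 50.7 mol/min.
Outlet amounts (n = n₀ + ν ξ):
  R: 104.3 − 1(50.7) = 53.63
  U: 273.7 − 1(50.7) = 223
  P: 0 + 1(50.7) = 50.7
  Q: 0 + 1(50.7) = 50.7
Total out = 53.63 + 223 + 50.7 + 50.7 = 378 mol/min.

378 mol/min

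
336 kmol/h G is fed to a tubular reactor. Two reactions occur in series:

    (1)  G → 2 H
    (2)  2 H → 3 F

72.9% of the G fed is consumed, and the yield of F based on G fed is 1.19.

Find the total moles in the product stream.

714 kmol/h

Conversion of G: G consumed = 1ξ₁ = 0.729 × 336 → ξ₁ = 244.9 kmol/h.
Yield of F: 3ξ₂ / 336 = 1.19 → ξ₂ = 133.3 kmol/h.
Outlet amounts (n = n₀ + Σ ν·ξ):
  G: 336 − 1(244.9) = 91.06
  H: 0 + 2(244.9) − 2(133.3) = 223.3
  F: 0 + 3(133.3) = 399.8
Total out = 91.06 + 223.3 + 399.8 = 714.2 kmol/h.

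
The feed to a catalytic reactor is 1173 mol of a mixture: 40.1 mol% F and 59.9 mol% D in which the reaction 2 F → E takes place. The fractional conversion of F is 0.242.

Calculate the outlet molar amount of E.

F reacted = 0.242 × 470.4 = 113.8 mol; ν_F = −2, so ξ = 113.8/2 = 56.92 mol.
Outlet amounts (n = n₀ + ν ξ):
  F: 470.4 − 2(56.92) = 356.5
  E: 0 + 1(56.92) = 56.92
  D: 702.6 (inert)

56.9 mol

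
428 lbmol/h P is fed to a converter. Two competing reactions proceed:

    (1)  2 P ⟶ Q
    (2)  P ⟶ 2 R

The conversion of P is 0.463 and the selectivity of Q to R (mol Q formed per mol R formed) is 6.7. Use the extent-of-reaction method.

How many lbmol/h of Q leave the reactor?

95.5 lbmol/h

Conversion of P: P consumed = 0.463 × 428 = 198.2 lbmol/h = 2ξ₁ + 1ξ₂.
Selectivity: 1ξ₁ / (2ξ₂) = 6.7 → ξ₁ = 13.4 ξ₂.
Substitute: (2·13.4 + 1) ξ₂ = 198.2 → ξ₂ = 7.128 lbmol/h, ξ₁ = 95.52 lbmol/h.
Outlet amounts (n = n₀ + Σ ν·ξ):
  P: 428 − 2(95.52) − 1(7.128) = 229.8
  Q: 0 + 1(95.52) = 95.52
  R: 0 + 2(7.128) = 14.26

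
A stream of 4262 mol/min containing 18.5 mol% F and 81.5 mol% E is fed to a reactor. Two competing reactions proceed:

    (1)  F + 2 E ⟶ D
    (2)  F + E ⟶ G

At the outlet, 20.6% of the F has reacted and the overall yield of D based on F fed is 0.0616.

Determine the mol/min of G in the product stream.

Yield of D: 1ξ₁ / 788.5 = 0.0616 → ξ₁ = 48.57 mol/min.
Conversion of F: 1ξ₁ + 1ξ₂ = 0.206 × 788.5 = 162.4 → ξ₂ = 113.9 mol/min.
Outlet amounts (n = n₀ + Σ ν·ξ):
  F: 788.5 − 1(48.57) − 1(113.9) = 626
  E: 3474 − 2(48.57) − 1(113.9) = 3263
  D: 0 + 1(48.57) = 48.57
  G: 0 + 1(113.9) = 113.9

114 mol/min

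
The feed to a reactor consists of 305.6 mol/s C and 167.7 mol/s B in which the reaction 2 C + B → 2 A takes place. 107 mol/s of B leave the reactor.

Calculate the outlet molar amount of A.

121 mol/s

For B: n = n₀ − 1ξ → 107 = 167.7 − 1ξ, giving ξ = 60.7 mol/s.
Outlet amounts (n = n₀ + ν ξ):
  C: 305.6 − 2(60.7) = 184.2
  B: 167.7 − 1(60.7) = 107
  A: 0 + 2(60.7) = 121.4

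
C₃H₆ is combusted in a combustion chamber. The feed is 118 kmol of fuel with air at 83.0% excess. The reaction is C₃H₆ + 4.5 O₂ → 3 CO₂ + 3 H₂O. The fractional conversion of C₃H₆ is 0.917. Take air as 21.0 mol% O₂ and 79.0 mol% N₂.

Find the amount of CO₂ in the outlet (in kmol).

325 kmol

Stoichiometric O₂ = 4.5 × 118 = 531 kmol; O₂ fed = 531 × 1.830 = 971.7 kmol.
N₂ fed = 971.7 × 79/21 = 3656 kmol.
Fuel reacted = 0.917 × 118 → ξ = 108.2 kmol.
Outlet (n = n₀ + ν ξ):
  C₃H₆: 118 − 1(108.2) = 9.794
  O₂: 971.7 − 4.5(108.2) = 484.8
  N₂: 3656 (inert)
  CO₂: 0 + 3(108.2) = 324.6
  H₂O: 0 + 3(108.2) = 324.6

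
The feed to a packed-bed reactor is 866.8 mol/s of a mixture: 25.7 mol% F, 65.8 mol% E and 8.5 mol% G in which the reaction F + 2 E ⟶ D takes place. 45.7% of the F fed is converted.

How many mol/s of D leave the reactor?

F reacted = 0.457 × 222.8 = 101.8 mol/s; ν_F = −1, so ξ = 101.8/1 = 101.8 mol/s.
Outlet amounts (n = n₀ + ν ξ):
  F: 222.8 − 1(101.8) = 121
  E: 570.4 − 2(101.8) = 366.7
  D: 0 + 1(101.8) = 101.8
  G: 73.68 (inert)

102 mol/s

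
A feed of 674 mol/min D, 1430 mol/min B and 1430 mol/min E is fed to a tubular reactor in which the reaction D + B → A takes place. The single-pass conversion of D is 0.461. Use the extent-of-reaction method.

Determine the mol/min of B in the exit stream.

1120 mol/min

D reacted = 0.461 × 674 = 310.7 mol/min; ν_D = −1, so ξ = 310.7/1 = 310.7 mol/min.
Outlet amounts (n = n₀ + ν ξ):
  D: 674 − 1(310.7) = 363.3
  B: 1430 − 1(310.7) = 1119
  A: 0 + 1(310.7) = 310.7
  E: 1430 (inert)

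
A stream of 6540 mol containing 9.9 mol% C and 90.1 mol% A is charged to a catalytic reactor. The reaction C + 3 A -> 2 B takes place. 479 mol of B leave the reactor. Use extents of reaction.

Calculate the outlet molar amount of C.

For B: n = n₀ + 2ξ → 479 = 0 + 2ξ, giving ξ = 239.5 mol.
Outlet amounts (n = n₀ + ν ξ):
  C: 647.5 − 1(239.5) = 408
  A: 5893 − 3(239.5) = 5174
  B: 0 + 2(239.5) = 479

408 mol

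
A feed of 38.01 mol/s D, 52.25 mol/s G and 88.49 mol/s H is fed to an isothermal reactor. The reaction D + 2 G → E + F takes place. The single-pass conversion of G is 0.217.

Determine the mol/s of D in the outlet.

G reacted = 0.217 × 52.25 = 11.34 mol/s; ν_G = −2, so ξ = 11.34/2 = 5.669 mol/s.
Outlet amounts (n = n₀ + ν ξ):
  D: 38.01 − 1(5.669) = 32.34
  G: 52.25 − 2(5.669) = 40.91
  E: 0 + 1(5.669) = 5.669
  F: 0 + 1(5.669) = 5.669
  H: 88.49 (inert)

32.3 mol/s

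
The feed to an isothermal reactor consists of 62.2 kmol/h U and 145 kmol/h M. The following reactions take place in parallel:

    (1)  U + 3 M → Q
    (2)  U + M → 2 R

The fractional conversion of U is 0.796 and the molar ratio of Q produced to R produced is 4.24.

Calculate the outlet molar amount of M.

6.91 kmol/h

Conversion of U: U consumed = 0.796 × 62.2 = 49.51 kmol/h = 1ξ₁ + 1ξ₂.
Selectivity: 1ξ₁ / (2ξ₂) = 4.24 → ξ₁ = 8.48 ξ₂.
Substitute: (1·8.48 + 1) ξ₂ = 49.51 → ξ₂ = 5.223 kmol/h, ξ₁ = 44.29 kmol/h.
Outlet amounts (n = n₀ + Σ ν·ξ):
  U: 62.2 − 1(44.29) − 1(5.223) = 12.69
  M: 145 − 3(44.29) − 1(5.223) = 6.912
  Q: 0 + 1(44.29) = 44.29
  R: 0 + 2(5.223) = 10.45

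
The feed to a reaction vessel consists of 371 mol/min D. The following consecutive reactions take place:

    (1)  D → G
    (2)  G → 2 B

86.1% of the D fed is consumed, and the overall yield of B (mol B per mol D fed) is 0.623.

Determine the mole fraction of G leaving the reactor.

0.419

Conversion of D: D consumed = 1ξ₁ = 0.861 × 371 → ξ₁ = 319.4 mol/min.
Yield of B: 2ξ₂ / 371 = 0.623 → ξ₂ = 115.6 mol/min.
Outlet amounts (n = n₀ + Σ ν·ξ):
  D: 371 − 1(319.4) = 51.57
  G: 0 + 1(319.4) − 1(115.6) = 203.9
  B: 0 + 2(115.6) = 231.1
Total out = 486.6 mol/min; y_G = 203.9 / 486.6 = 0.419.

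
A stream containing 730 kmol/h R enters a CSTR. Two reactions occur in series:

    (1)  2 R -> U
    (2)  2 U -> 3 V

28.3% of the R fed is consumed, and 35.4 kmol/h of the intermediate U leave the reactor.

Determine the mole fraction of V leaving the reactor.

Conversion of R: R consumed = 2ξ₁ = 0.283 × 730 → ξ₁ = 103.3 kmol/h.
U balance: n_U = 0 + 1ξ₁ − 2ξ₂ = 35.4 → ξ₂ = (1·103.3 − 35.4)/2 = 33.95 kmol/h.
Outlet amounts (n = n₀ + Σ ν·ξ):
  R: 730 − 2(103.3) = 523.4
  U: 0 + 1(103.3) − 2(33.95) = 35.4
  V: 0 + 3(33.95) = 101.8
Total out = 660.7 kmol/h; y_V = 101.8 / 660.7 = 0.1542.

0.154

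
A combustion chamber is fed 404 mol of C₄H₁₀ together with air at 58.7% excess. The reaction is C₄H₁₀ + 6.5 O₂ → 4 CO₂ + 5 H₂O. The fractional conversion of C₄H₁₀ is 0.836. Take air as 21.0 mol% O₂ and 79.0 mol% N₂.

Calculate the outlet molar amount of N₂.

Stoichiometric O₂ = 6.5 × 404 = 2626 mol; O₂ fed = 2626 × 1.587 = 4167 mol.
N₂ fed = 4167 × 79/21 = 15680 mol.
Fuel reacted = 0.836 × 404 → ξ = 337.7 mol.
Outlet (n = n₀ + ν ξ):
  C₄H₁₀: 404 − 1(337.7) = 66.26
  O₂: 4167 − 6.5(337.7) = 1972
  N₂: 15680 (inert)
  CO₂: 0 + 4(337.7) = 1351
  H₂O: 0 + 5(337.7) = 1689

15700 mol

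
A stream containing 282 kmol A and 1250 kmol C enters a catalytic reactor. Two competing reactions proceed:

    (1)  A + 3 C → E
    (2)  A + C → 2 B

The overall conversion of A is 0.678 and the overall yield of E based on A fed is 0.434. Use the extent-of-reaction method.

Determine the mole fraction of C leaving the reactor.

0.699

Yield of E: 1ξ₁ / 282 = 0.434 → ξ₁ = 122.4 kmol.
Conversion of A: 1ξ₁ + 1ξ₂ = 0.678 × 282 = 191.2 → ξ₂ = 68.81 kmol.
Outlet amounts (n = n₀ + Σ ν·ξ):
  A: 282 − 1(122.4) − 1(68.81) = 90.8
  C: 1250 − 3(122.4) − 1(68.81) = 814
  E: 0 + 1(122.4) = 122.4
  B: 0 + 2(68.81) = 137.6
Total out = 1165 kmol; y_C = 814 / 1165 = 0.6988.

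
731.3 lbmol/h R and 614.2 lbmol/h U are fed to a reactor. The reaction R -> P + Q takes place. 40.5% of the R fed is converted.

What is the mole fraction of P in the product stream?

0.18

R reacted = 0.405 × 731.3 = 296.2 lbmol/h; ν_R = −1, so ξ = 296.2/1 = 296.2 lbmol/h.
Outlet amounts (n = n₀ + ν ξ):
  R: 731.3 − 1(296.2) = 435.1
  P: 0 + 1(296.2) = 296.2
  Q: 0 + 1(296.2) = 296.2
  U: 614.2 (inert)
Total out = 1642 lbmol/h; y_P = 296.2 / 1642 = 0.1804.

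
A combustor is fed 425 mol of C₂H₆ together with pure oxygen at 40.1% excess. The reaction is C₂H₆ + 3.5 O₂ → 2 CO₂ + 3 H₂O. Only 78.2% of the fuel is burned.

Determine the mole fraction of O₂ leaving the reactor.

0.344

Stoichiometric O₂ = 3.5 × 425 = 1488 mol; O₂ fed = 1488 × 1.401 = 2084 mol.
Fuel reacted = 0.782 × 425 → ξ = 332.4 mol.
Outlet (n = n₀ + ν ξ):
  C₂H₆: 425 − 1(332.4) = 92.65
  O₂: 2084 − 3.5(332.4) = 920.8
  CO₂: 0 + 2(332.4) = 664.7
  H₂O: 0 + 3(332.4) = 997.1
Total out = 2675 mol; y_O₂ = 920.8 / 2675 = 0.3442.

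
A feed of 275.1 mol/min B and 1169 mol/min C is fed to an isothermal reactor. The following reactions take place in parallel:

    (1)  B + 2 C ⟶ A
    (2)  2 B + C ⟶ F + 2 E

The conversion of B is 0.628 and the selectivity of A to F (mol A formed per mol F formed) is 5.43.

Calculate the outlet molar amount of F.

Conversion of B: B consumed = 0.628 × 275.1 = 172.8 mol/min = 1ξ₁ + 2ξ₂.
Selectivity: 1ξ₁ / (1ξ₂) = 5.43 → ξ₁ = 5.43 ξ₂.
Substitute: (1·5.43 + 2) ξ₂ = 172.8 → ξ₂ = 23.25 mol/min, ξ₁ = 126.3 mol/min.
Outlet amounts (n = n₀ + Σ ν·ξ):
  B: 275.1 − 1(126.3) − 2(23.25) = 102.3
  C: 1169 − 2(126.3) − 1(23.25) = 893.2
  A: 0 + 1(126.3) = 126.3
  F: 0 + 1(23.25) = 23.25
  E: 0 + 2(23.25) = 46.5

23.3 mol/min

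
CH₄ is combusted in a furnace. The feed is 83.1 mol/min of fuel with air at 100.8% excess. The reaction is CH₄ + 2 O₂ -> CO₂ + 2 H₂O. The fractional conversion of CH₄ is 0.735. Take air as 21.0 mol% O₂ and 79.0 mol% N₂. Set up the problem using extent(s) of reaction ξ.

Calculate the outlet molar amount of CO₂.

Stoichiometric O₂ = 2 × 83.1 = 166.2 mol/min; O₂ fed = 166.2 × 2.008 = 333.7 mol/min.
N₂ fed = 333.7 × 79/21 = 1255 mol/min.
Fuel reacted = 0.735 × 83.1 → ξ = 61.08 mol/min.
Outlet (n = n₀ + ν ξ):
  CH₄: 83.1 − 1(61.08) = 22.02
  O₂: 333.7 − 2(61.08) = 211.6
  N₂: 1255 (inert)
  CO₂: 0 + 1(61.08) = 61.08
  H₂O: 0 + 2(61.08) = 122.2

61.1 mol/min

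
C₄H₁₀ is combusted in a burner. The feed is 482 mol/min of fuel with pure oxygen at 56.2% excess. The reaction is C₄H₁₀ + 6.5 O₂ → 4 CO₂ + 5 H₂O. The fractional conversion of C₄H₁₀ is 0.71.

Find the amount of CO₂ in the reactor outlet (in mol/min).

1370 mol/min

Stoichiometric O₂ = 6.5 × 482 = 3133 mol/min; O₂ fed = 3133 × 1.562 = 4894 mol/min.
Fuel reacted = 0.71 × 482 → ξ = 342.2 mol/min.
Outlet (n = n₀ + ν ξ):
  C₄H₁₀: 482 − 1(342.2) = 139.8
  O₂: 4894 − 6.5(342.2) = 2669
  CO₂: 0 + 4(342.2) = 1369
  H₂O: 0 + 5(342.2) = 1711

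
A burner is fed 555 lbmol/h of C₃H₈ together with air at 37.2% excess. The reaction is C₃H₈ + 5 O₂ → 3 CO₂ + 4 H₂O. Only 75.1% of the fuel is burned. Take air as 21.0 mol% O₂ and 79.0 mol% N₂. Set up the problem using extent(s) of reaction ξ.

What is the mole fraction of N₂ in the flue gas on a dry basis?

0.822

Stoichiometric O₂ = 5 × 555 = 2775 lbmol/h; O₂ fed = 2775 × 1.372 = 3807 lbmol/h.
N₂ fed = 3807 × 79/21 = 14320 lbmol/h.
Fuel reacted = 0.751 × 555 → ξ = 416.8 lbmol/h.
Outlet (n = n₀ + ν ξ):
  C₃H₈: 555 − 1(416.8) = 138.2
  O₂: 3807 − 5(416.8) = 1723
  N₂: 14320 (inert)
  CO₂: 0 + 3(416.8) = 1250
  H₂O: 0 + 4(416.8) = 1667
Dry total = 17430 lbmol/h; y_N₂ (dry) = 14320 / 17430 = 0.8215.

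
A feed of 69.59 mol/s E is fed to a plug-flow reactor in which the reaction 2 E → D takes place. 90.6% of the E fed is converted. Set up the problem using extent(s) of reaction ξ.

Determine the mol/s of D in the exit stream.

31.5 mol/s

E reacted = 0.906 × 69.59 = 63.05 mol/s; ν_E = −2, so ξ = 63.05/2 = 31.52 mol/s.
Outlet amounts (n = n₀ + ν ξ):
  E: 69.59 − 2(31.52) = 6.541
  D: 0 + 1(31.52) = 31.52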